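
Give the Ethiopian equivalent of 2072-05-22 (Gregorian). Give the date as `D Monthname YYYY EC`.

Both dates share Julian Day Number 2477985; in the Ethiopian calendar that is 14 Ginbot 2064 EC.

14 Ginbot 2064 EC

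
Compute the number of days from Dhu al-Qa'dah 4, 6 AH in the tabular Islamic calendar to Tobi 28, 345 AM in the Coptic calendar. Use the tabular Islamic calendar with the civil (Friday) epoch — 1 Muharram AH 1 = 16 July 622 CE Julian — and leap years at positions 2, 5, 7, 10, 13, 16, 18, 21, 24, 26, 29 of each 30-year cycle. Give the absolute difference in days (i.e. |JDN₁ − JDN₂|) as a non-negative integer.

313

JDN of the first date = 1950510.
JDN of the second date = 1950823.
|1950823 − 1950510| = 313.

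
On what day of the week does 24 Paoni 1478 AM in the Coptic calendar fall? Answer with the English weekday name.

Equivalently 29 June 1762 Gregorian, JDN 2364797.
Since JDN mod 7 = 1 (0 = Monday), the day is Tuesday.

Tuesday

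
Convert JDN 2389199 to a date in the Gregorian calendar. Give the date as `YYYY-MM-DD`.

1829-04-21

JDN 2451545 is 1 Jan 2000; 2389199 is −62346 days from there.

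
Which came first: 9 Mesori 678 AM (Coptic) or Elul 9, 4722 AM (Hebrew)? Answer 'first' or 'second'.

first

Converting both to JDN: 2072642 vs 2072652; the smaller is the first.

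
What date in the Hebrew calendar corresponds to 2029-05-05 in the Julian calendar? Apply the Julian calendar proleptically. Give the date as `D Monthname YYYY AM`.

4 Sivan 5789 AM

Both dates share Julian Day Number 2462275; in the Hebrew calendar that is 4 Sivan 5789 AM.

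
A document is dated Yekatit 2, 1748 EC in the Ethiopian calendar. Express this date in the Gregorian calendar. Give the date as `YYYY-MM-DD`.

Both dates share Julian Day Number 2362464; in the Gregorian calendar that is 8 February 1756 CE.

1756-02-08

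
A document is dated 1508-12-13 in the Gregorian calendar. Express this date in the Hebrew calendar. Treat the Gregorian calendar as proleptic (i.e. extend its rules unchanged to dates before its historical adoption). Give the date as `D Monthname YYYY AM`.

10 Tevet 5269 AM

Both dates share Julian Day Number 2272192; in the Hebrew calendar that is 10 Tevet 5269 AM.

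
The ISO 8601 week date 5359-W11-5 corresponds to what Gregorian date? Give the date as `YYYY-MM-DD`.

5359-03-16

ISO week 1 of 5359 is the week containing the first Thursday of 5359.
Week 11, day 5 (Friday) lands on 5359-03-16.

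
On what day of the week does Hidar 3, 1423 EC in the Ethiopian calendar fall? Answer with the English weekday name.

This is JDN 2243668 (8 November 1430 Gregorian).
Since JDN mod 7 = 0 (0 = Monday), the day is Monday.

Monday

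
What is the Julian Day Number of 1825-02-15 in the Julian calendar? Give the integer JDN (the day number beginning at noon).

2387685

Equivalently 27 February 1825 (Gregorian).
JDN 2400001 is 17 November 1858 CE (Gregorian), MJD 0; the target day is −12316 days from there, so JDN = 2387685.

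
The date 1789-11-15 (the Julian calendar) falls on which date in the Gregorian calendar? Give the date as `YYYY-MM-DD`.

1789-11-26

The Julian–Gregorian offset here is 11 days (Julian trailing).
15 November 1789 Julian + 11 days → 26 November 1789 Gregorian.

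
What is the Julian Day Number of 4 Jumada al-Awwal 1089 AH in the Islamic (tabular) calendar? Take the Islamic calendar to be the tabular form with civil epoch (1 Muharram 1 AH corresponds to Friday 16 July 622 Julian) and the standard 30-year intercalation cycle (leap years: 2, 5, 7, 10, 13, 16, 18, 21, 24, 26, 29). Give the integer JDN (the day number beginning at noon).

2334112

In the Gregorian calendar the same day is 24 June 1678.
JDN 2400001 is 17 November 1858 CE (Gregorian), MJD 0; the target day is −65889 days from there, so JDN = 2334112.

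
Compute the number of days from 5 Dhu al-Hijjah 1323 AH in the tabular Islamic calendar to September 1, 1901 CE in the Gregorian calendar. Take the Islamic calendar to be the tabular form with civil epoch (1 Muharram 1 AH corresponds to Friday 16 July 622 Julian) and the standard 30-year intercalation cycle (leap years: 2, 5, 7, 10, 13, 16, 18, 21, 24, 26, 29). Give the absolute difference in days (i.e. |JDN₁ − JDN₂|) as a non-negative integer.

First date → JDN 2417242; second date → JDN 2415629.
The interval is |2417242 − 2415629| = 1613 days.

1613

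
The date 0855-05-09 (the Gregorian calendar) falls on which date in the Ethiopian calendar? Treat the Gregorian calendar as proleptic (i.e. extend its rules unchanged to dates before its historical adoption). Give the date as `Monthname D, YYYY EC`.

Both dates share Julian Day Number 2033471; in the Ethiopian calendar that is 10 Ginbot 847 EC.

Ginbot 10, 847 EC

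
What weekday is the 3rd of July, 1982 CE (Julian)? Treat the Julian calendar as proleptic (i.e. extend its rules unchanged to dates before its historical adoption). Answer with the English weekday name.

Friday

In the Gregorian calendar this is 16 July 1982 (JDN 2445167).
JDN 2445167 mod 7 = 4, and JDN 0 was a Monday, so this is a Friday.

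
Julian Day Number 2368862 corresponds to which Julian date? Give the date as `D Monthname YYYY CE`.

The Gregorian equivalent of JDN 2368862 is 15 August 1773.
In the Julian calendar that day is 4 August 1773 CE.

4 August 1773 CE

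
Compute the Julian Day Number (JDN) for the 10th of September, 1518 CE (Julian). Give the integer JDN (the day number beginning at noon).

In the proleptic Gregorian calendar the same day is 20 September 1518.
JDN 2451545 is 1 January 2000 CE (Gregorian); the target day is −175785 days from there, so JDN = 2275760.

2275760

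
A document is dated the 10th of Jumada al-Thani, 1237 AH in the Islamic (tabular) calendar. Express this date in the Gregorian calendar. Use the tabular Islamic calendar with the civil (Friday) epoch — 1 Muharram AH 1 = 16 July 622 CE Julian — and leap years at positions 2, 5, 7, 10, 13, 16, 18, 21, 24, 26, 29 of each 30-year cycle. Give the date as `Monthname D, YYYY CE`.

Both dates share Julian Day Number 2386594; in the Gregorian calendar that is 4 March 1822 CE.

March 4, 1822 CE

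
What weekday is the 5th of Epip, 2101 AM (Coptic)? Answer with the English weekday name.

Monday

This is JDN 2592359 (15 July 2385 Gregorian).
Since JDN mod 7 = 0 (0 = Monday), the day is Monday.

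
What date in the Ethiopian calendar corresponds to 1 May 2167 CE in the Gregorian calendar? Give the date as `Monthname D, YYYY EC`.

Both dates share Julian Day Number 2512661; in the Ethiopian calendar that is 22 Miyazya 2159 EC.

Miyazya 22, 2159 EC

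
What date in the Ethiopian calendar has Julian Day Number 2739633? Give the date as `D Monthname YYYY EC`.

18 Meskerem 2781 EC

The Gregorian equivalent of JDN 2739633 is 4 October 2788.
In the Ethiopian calendar that day is 18 Meskerem 2781 EC.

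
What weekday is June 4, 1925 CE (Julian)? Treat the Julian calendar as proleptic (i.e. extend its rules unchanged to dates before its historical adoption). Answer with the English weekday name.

Wednesday

In the Gregorian calendar this is 17 June 1925 (JDN 2424319).
Since JDN mod 7 = 2 (0 = Monday), the day is Wednesday.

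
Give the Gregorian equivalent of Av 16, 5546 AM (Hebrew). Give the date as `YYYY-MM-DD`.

1786-08-10

Both dates share Julian Day Number 2373605; in the Gregorian calendar that is 10 August 1786 CE.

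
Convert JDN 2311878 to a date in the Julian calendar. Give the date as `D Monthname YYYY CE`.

JDN 2311878 is 9 August 1617 in the Gregorian calendar.
In the Julian calendar that day is 30 July 1617 CE.

30 July 1617 CE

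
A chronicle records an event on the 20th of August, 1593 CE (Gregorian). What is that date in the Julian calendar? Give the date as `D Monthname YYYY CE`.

The Julian–Gregorian offset here is 10 days (Julian trailing).
20 August 1593 Gregorian − 10 days → 10 August 1593 Julian.

10 August 1593 CE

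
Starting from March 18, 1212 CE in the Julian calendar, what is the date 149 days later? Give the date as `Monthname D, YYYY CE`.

August 14, 1212 CE

Counting 149 days forward from JDN 2163818 reaches JDN 2163967, which is August 14, 1212 CE.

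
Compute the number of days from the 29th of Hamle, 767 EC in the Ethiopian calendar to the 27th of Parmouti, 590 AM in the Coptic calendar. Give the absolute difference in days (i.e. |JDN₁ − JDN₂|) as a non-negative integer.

First date → JDN 2004330; second date → JDN 2040398.
The interval is |2004330 − 2040398| = 36068 days.

36068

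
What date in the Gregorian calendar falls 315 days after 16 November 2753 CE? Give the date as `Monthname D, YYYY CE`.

September 27, 2754 CE

Counting 315 days forward from JDN 2726892 reaches JDN 2727207, which is September 27, 2754 CE.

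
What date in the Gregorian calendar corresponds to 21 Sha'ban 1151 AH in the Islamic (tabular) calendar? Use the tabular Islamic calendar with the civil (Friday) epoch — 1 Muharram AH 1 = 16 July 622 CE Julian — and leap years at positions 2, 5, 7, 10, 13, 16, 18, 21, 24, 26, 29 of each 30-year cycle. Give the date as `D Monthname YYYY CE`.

4 December 1738 CE

Julian Day Number of the source date = 2356189.
Converting JDN 2356189 to the Gregorian calendar gives 4 December 1738 CE.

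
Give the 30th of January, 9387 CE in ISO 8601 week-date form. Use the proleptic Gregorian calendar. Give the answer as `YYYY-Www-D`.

The weekday is Tuesday (ISO weekday 2).
That Tuesday belongs to ISO week 5 of ISO year 9387.

9387-W05-2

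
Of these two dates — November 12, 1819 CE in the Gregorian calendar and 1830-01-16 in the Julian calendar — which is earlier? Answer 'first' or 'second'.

first

The two dates have Julian Day Numbers 2385751 and 2389481 respectively.
Since 2385751 < 2389481, the first date comes first.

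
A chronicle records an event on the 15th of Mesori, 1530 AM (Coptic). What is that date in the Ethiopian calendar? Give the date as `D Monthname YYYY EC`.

15 Nehase 1806 EC

The source date corresponds to 20 August 1814 in the Gregorian calendar (JDN 2383841).
That day falls on 15 Nehase 1806 EC in the Ethiopian calendar.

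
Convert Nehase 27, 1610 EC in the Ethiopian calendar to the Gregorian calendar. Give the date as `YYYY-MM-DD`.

Julian Day Number of the source date = 2312264.
Converting JDN 2312264 to the Gregorian calendar gives 30 August 1618 CE.

1618-08-30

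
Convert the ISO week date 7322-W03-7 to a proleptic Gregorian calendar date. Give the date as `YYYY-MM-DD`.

ISO week 1 of 7322 is the week containing the first Thursday of 7322.
Week 3, day 7 (Sunday) lands on 7322-01-18.

7322-01-18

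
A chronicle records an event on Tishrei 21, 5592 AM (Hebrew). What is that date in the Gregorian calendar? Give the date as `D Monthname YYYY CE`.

Julian Day Number of the source date = 2390089.
Converting JDN 2390089 to the Gregorian calendar gives 28 September 1831 CE.

28 September 1831 CE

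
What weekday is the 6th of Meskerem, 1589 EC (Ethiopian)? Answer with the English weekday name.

Friday

Equivalently 13 September 1596 Gregorian, JDN 2304243.
Since JDN mod 7 = 4 (0 = Monday), the day is Friday.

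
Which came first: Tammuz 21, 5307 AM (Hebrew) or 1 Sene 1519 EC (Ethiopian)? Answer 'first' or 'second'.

The two dates have Julian Day Numbers 2286289 and 2278940 respectively.
Since 2278940 < 2286289, the second date comes first.

second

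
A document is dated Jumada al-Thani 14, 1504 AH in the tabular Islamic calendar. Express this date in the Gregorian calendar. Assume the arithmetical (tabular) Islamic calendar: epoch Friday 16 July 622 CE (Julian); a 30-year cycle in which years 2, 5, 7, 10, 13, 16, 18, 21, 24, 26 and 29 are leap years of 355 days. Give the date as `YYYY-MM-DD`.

2081-03-25

Both dates share Julian Day Number 2481214; in the Gregorian calendar that is 25 March 2081 CE.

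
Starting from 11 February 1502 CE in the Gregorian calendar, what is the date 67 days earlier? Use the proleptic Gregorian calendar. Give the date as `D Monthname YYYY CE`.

6 December 1501 CE

The starting date is JDN 2269695; 2269695 − 67 = 2269628.
JDN 2269628 corresponds to 6 December 1501 CE.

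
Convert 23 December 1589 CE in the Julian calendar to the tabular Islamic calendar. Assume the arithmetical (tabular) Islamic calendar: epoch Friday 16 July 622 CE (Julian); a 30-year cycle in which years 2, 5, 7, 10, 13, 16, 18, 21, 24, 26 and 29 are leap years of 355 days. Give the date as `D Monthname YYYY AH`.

24 Safar 998 AH

Both dates share Julian Day Number 2301797; in the tabular Islamic calendar that is 24 Safar 998 AH.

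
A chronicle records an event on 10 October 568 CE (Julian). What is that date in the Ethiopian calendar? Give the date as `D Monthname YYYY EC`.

13 Tikimt 561 EC

The source date corresponds to 12 October 568 in the proleptic Gregorian calendar (JDN 1928803).
That day falls on 13 Tikimt 561 EC in the Ethiopian calendar.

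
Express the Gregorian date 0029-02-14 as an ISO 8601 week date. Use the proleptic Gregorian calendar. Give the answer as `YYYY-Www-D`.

0029-W07-3

The weekday is Wednesday (ISO weekday 3).
That Wednesday belongs to ISO week 7 of ISO year 29.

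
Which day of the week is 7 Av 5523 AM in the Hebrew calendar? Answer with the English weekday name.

Sunday

Equivalently 17 July 1763 Gregorian, JDN 2365180.
JDN 2365180 mod 7 = 6, and JDN 0 was a Monday, so this is a Sunday.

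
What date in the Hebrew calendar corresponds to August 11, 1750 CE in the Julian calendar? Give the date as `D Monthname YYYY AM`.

Both dates share Julian Day Number 2360468; in the Hebrew calendar that is 20 Av 5510 AM.

20 Av 5510 AM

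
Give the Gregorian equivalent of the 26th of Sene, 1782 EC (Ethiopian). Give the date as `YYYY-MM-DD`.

Julian Day Number of the source date = 2375026.
Converting JDN 2375026 to the Gregorian calendar gives 1 July 1790 CE.

1790-07-01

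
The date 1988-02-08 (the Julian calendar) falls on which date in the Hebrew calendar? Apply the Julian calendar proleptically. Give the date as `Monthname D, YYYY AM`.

Adar 3, 5748 AM

Julian Day Number of the source date = 2447213.
Converting JDN 2447213 to the Hebrew calendar gives 3 Adar 5748 AM.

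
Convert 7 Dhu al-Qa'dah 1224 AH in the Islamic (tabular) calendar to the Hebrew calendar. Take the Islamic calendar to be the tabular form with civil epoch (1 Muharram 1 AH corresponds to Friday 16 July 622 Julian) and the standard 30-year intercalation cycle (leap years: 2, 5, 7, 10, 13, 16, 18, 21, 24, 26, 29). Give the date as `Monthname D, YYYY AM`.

Tevet 7, 5570 AM

Julian Day Number of the source date = 2382131.
Converting JDN 2382131 to the Hebrew calendar gives 7 Tevet 5570 AM.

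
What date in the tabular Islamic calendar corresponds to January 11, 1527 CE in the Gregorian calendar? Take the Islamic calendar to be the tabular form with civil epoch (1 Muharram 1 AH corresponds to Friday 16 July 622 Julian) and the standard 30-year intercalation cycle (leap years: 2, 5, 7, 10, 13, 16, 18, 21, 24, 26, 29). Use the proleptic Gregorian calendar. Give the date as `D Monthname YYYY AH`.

27 Rabi' al-Awwal 933 AH

Both dates share Julian Day Number 2278795; in the tabular Islamic calendar that is 27 Rabi' al-Awwal 933 AH.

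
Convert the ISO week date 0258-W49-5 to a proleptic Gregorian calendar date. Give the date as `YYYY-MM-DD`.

ISO week 1 of 258 is the week containing the first Thursday of 258.
Week 49, day 5 (Friday) lands on 0258-12-10.

0258-12-10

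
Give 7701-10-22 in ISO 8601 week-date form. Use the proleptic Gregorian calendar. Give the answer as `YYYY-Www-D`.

The weekday is Saturday (ISO weekday 6).
That Saturday belongs to ISO week 42 of ISO year 7701.

7701-W42-6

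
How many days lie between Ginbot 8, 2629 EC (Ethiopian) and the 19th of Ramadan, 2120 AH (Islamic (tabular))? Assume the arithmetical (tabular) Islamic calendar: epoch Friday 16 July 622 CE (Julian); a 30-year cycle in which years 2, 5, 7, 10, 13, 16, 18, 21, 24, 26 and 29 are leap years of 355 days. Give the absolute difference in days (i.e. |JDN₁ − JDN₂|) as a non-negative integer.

15252

JDN of the first date = 2684345.
JDN of the second date = 2699597.
|2699597 − 2684345| = 15252.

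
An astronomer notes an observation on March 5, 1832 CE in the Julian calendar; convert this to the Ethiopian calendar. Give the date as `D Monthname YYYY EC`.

Both dates share Julian Day Number 2390260; in the Ethiopian calendar that is 9 Megabit 1824 EC.

9 Megabit 1824 EC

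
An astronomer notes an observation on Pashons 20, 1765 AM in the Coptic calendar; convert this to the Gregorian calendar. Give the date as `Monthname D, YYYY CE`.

Both dates share Julian Day Number 2469590; in the Gregorian calendar that is 28 May 2049 CE.

May 28, 2049 CE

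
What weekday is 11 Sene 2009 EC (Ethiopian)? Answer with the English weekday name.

Sunday

This is JDN 2457923 (18 June 2017 Gregorian).
2457923 ≡ 6 (mod 7); counting from Monday = 0 gives Sunday.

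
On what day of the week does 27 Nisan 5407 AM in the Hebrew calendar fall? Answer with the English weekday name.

This is JDN 2322736 (2 May 1647 Gregorian).
2322736 ≡ 3 (mod 7); counting from Monday = 0 gives Thursday.

Thursday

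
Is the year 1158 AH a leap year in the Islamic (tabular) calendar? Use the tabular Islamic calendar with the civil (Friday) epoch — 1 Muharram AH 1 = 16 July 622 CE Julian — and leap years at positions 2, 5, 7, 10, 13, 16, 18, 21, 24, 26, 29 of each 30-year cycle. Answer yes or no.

Year 1158 AH is year 18 of its 30-year cycle; leap positions are 2, 5, 7, 10, 13, 16, 18, 21, 24, 26, 29, so it is a leap year (355 days).

yes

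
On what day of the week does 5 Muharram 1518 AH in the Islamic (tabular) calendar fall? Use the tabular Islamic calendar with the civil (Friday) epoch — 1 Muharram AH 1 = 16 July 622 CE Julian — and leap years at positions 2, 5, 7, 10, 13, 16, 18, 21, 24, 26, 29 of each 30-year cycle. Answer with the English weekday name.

Thursday

Equivalently 20 May 2094 Gregorian, JDN 2486018.
2486018 ≡ 3 (mod 7); counting from Monday = 0 gives Thursday.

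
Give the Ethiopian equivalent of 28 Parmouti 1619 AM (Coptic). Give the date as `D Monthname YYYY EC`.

The source date corresponds to 6 May 1903 in the Gregorian calendar (JDN 2416241).
That day falls on 28 Miyazya 1895 EC in the Ethiopian calendar.

28 Miyazya 1895 EC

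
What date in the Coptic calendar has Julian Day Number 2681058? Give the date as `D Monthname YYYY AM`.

8 Pashons 2344 AM

The Gregorian equivalent of JDN 2681058 is 21 May 2628.
In the Coptic calendar that day is 8 Pashons 2344 AM.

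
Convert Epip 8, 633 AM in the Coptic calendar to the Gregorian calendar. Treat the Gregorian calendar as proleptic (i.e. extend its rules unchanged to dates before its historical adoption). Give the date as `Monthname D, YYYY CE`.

July 7, 917 CE

Julian Day Number of the source date = 2056175.
Converting JDN 2056175 to the Gregorian calendar gives 7 July 917 CE.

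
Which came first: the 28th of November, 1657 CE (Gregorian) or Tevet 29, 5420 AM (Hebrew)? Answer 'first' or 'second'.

first

First date → JDN 2326599; second date → JDN 2327375.
JDN 2326599 < JDN 2327375, so the first date is earlier.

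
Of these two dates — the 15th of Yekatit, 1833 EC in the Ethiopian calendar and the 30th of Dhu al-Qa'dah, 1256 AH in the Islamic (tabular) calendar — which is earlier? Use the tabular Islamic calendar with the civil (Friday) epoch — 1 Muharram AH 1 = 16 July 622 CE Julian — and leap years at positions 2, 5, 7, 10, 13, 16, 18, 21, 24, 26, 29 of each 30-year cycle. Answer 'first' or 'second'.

First date → JDN 2393523; second date → JDN 2393494.
JDN 2393494 < JDN 2393523, so the second date is earlier.

second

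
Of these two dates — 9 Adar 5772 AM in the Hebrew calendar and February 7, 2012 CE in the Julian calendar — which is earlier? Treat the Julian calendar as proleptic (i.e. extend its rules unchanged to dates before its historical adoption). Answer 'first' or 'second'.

second

First date → JDN 2455990; second date → JDN 2455978.
JDN 2455978 < JDN 2455990, so the second date is earlier.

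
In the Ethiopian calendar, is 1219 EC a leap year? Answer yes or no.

yes

1219 mod 4 = 3; in the Ethiopian calendar a year is leap when year mod 4 = 3, so it is a leap year.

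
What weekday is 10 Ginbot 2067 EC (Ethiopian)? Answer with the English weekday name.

Saturday

In the Gregorian calendar this is 18 May 2075 (JDN 2479076).
2479076 ≡ 5 (mod 7); counting from Monday = 0 gives Saturday.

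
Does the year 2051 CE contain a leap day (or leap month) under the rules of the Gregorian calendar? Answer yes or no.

no

2051 is not divisible by 4, so it is a common year.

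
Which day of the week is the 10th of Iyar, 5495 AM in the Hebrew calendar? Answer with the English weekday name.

This is JDN 2354877 (2 May 1735 Gregorian).
2354877 ≡ 0 (mod 7); counting from Monday = 0 gives Monday.

Monday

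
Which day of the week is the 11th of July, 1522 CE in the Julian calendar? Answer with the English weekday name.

Friday

In the proleptic Gregorian calendar this is 21 July 1522 (JDN 2277160).
Since JDN mod 7 = 4 (0 = Monday), the day is Friday.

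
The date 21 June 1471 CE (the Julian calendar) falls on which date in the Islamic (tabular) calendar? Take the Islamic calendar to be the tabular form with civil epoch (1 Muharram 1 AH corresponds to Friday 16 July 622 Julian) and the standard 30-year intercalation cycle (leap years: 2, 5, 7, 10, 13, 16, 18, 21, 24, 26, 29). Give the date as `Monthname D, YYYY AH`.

Muharram 2, 876 AH

Julian Day Number of the source date = 2258512.
Converting JDN 2258512 to the tabular Islamic calendar gives 2 Muharram 876 AH.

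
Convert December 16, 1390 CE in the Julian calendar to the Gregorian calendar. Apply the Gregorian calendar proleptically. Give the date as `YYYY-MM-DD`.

For dates in this range the Gregorian date is 8 days ahead of the Julian.
16 December 1390 Julian + 8 days → 24 December 1390 Gregorian.

1390-12-24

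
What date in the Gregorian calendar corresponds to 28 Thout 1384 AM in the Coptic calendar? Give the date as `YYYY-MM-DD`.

1667-10-06

Both dates share Julian Day Number 2330198; in the Gregorian calendar that is 6 October 1667 CE.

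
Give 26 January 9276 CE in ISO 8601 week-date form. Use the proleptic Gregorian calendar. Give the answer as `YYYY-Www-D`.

9276-W04-7

The weekday is Sunday (ISO weekday 7).
That Sunday belongs to ISO week 4 of ISO year 9276.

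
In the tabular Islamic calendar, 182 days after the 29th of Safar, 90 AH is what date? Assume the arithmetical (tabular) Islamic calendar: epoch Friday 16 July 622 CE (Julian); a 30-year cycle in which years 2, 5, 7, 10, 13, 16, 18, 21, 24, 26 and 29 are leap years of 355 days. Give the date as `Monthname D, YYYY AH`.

Ramadan 5, 90 AH

The starting date is JDN 1980037; 1980037 + 182 = 1980219.
JDN 1980219 corresponds to Ramadan 5, 90 AH.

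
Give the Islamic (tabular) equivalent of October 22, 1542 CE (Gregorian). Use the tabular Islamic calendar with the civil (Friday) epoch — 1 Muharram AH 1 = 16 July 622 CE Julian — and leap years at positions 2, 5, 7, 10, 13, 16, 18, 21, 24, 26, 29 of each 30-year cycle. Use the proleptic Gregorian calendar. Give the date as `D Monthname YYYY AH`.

Both dates share Julian Day Number 2284558; in the tabular Islamic calendar that is 2 Rajab 949 AH.

2 Rajab 949 AH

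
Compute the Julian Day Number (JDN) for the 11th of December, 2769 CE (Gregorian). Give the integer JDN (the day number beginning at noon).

JDN 2451545 is 1 January 2000 CE (Gregorian); the target day is +281216 days from there, so JDN = 2732761.

2732761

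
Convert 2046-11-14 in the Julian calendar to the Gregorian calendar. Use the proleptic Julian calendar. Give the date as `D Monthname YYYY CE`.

At this point the Julian calendar is 13 days behind the Gregorian.
14 November 2046 Julian + 13 days → 27 November 2046 Gregorian.

27 November 2046 CE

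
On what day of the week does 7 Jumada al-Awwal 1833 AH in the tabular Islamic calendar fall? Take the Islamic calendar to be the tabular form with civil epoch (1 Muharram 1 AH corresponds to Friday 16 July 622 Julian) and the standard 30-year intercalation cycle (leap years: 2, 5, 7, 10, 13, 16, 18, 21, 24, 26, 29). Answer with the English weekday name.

This is JDN 2597764 (2 May 2400 Gregorian).
2597764 ≡ 1 (mod 7); counting from Monday = 0 gives Tuesday.

Tuesday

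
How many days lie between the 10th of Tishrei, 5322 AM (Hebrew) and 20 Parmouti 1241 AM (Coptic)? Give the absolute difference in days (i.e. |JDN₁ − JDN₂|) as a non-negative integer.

JDN of the first date = 2291476.
JDN of the second date = 2278169.
|2278169 − 2291476| = 13307.

13307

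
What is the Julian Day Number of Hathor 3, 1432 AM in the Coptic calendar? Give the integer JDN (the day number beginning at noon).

Equivalently 11 November 1715 (Gregorian).
JDN 2451545 is 1 January 2000 CE (Gregorian); the target day is −103780 days from there, so JDN = 2347765.

2347765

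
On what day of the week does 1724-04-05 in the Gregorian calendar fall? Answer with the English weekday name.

Since JDN mod 7 = 2 (0 = Monday), the day is Wednesday.

Wednesday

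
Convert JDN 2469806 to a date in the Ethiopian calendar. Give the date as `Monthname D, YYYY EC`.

JDN 2469806 is 30 December 2049 in the Gregorian calendar.
In the Ethiopian calendar that day is Tahsas 21, 2042 EC.

Tahsas 21, 2042 EC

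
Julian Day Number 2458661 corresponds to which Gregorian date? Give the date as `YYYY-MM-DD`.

2019-06-26

JDN 2451545 is 1 Jan 2000; 2458661 is +7116 days from there.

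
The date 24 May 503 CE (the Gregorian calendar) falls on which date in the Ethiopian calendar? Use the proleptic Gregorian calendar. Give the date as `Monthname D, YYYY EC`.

Ginbot 27, 495 EC

Julian Day Number of the source date = 1904920.
Converting JDN 1904920 to the Ethiopian calendar gives 27 Ginbot 495 EC.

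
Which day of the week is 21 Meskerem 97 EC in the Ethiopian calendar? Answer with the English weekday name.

This is JDN 1759305 (17 September 104 Gregorian).
Since JDN mod 7 = 2 (0 = Monday), the day is Wednesday.

Wednesday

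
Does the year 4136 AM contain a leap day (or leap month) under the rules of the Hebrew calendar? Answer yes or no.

Hebrew year 4136 is year 13 of its 19-year Metonic cycle; leap years are at positions 3, 6, 8, 11, 14, 17, 19, so it is a common year (12 months).

no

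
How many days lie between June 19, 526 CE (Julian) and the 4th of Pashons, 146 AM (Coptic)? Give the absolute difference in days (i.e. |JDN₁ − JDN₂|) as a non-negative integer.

35115

JDN of the first date = 1913349.
JDN of the second date = 1878234.
|1878234 − 1913349| = 35115.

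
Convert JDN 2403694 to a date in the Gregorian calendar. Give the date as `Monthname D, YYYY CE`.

JDN 2451545 is 1 Jan 2000; 2403694 is −47851 days from there.

December 27, 1868 CE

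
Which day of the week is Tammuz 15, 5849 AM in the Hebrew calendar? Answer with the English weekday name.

In the Gregorian calendar this is 23 June 2089 (JDN 2484226).
JDN 2484226 mod 7 = 3, and JDN 0 was a Monday, so this is a Thursday.

Thursday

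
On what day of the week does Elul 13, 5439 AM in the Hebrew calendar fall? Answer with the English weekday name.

Monday

In the Gregorian calendar this is 21 August 1679 (JDN 2334535).
Since JDN mod 7 = 0 (0 = Monday), the day is Monday.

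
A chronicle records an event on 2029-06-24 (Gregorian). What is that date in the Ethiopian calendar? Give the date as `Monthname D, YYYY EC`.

Both dates share Julian Day Number 2462312; in the Ethiopian calendar that is 17 Sene 2021 EC.

Sene 17, 2021 EC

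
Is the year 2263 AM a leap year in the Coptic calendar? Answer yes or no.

2263 mod 4 = 3; in the Coptic calendar a year is leap when year mod 4 = 3, so it is a leap year.

yes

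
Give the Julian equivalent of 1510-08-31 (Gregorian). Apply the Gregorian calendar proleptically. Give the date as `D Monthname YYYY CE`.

21 August 1510 CE

The Julian–Gregorian offset here is 10 days (Julian trailing).
31 August 1510 Gregorian − 10 days → 21 August 1510 Julian.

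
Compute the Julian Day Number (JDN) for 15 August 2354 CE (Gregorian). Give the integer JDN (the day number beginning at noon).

2581067

JDN 2451545 is 1 January 2000 CE (Gregorian); the target day is +129522 days from there, so JDN = 2581067.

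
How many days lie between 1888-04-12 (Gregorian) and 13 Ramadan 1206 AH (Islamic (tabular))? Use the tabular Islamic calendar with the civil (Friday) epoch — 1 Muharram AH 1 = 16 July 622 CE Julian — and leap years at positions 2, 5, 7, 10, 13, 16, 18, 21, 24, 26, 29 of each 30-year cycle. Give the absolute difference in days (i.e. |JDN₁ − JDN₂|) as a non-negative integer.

35040

First date → JDN 2410740; second date → JDN 2375700.
The interval is |2410740 − 2375700| = 35040 days.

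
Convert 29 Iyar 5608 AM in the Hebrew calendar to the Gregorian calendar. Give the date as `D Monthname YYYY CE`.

1 June 1848 CE

Julian Day Number of the source date = 2396180.
Converting JDN 2396180 to the Gregorian calendar gives 1 June 1848 CE.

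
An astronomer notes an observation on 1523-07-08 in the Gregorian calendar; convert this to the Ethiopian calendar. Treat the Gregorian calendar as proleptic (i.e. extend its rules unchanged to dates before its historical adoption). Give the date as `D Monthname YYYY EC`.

4 Hamle 1515 EC

Both dates share Julian Day Number 2277512; in the Ethiopian calendar that is 4 Hamle 1515 EC.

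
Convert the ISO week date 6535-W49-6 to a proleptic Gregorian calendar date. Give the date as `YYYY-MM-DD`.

6535-12-10

ISO week 1 of 6535 is the week containing the first Thursday of 6535.
Week 49, day 6 (Saturday) lands on 6535-12-10.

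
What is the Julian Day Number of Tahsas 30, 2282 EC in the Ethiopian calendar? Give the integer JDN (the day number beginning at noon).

2557475

In the Gregorian calendar the same day is 10 January 2290.
JDN 2299161 is 15 October 1582 CE (Gregorian); the target day is +258314 days from there, so JDN = 2557475.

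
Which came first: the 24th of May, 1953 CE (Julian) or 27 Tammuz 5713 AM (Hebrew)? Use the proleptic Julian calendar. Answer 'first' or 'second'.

first

The two dates have Julian Day Numbers 2434535 and 2434569 respectively.
Since 2434535 < 2434569, the first date comes first.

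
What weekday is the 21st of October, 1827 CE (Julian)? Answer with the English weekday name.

Friday

This is JDN 2388663 (2 November 1827 Gregorian).
JDN 2388663 mod 7 = 4, and JDN 0 was a Monday, so this is a Friday.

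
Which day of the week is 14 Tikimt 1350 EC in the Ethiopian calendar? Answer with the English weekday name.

Wednesday

Equivalently 19 October 1357 Gregorian, JDN 2216986.
2216986 ≡ 2 (mod 7); counting from Monday = 0 gives Wednesday.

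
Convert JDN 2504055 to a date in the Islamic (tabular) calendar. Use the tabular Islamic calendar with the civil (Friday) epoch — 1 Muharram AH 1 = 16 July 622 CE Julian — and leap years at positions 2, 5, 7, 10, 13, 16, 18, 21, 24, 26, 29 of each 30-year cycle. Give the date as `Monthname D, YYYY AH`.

Dhu al-Qa'dah 28, 1568 AH

The Gregorian equivalent of JDN 2504055 is 8 October 2143.
In the tabular Islamic calendar that day is Dhu al-Qa'dah 28, 1568 AH.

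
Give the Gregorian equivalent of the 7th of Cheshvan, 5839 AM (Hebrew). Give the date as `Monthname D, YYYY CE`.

Julian Day Number of the source date = 2480321.
Converting JDN 2480321 to the Gregorian calendar gives 14 October 2078 CE.

October 14, 2078 CE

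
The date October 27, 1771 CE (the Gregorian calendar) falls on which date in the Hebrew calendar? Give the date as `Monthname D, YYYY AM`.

Both dates share Julian Day Number 2368204; in the Hebrew calendar that is 19 Cheshvan 5532 AM.

Cheshvan 19, 5532 AM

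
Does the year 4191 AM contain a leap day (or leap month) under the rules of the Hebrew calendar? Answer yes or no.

yes

Hebrew year 4191 is year 11 of its 19-year Metonic cycle; leap years are at positions 3, 6, 8, 11, 14, 17, 19, so it is a leap year (13 months).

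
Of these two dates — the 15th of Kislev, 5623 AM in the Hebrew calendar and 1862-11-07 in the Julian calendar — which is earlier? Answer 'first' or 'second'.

First date → JDN 2401482; second date → JDN 2401464.
JDN 2401464 < JDN 2401482, so the second date is earlier.

second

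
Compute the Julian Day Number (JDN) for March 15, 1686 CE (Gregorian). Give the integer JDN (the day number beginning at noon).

2336933

JDN 2451545 is 1 January 2000 CE (Gregorian); the target day is −114612 days from there, so JDN = 2336933.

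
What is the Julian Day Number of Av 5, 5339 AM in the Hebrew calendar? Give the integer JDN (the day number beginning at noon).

In the proleptic Gregorian calendar the same day is 7 August 1579.
JDN 2299161 is 15 October 1582 CE (Gregorian); the target day is −1165 days from there, so JDN = 2297996.

2297996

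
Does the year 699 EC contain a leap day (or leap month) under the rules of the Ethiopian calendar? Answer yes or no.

yes

699 mod 4 = 3; in the Ethiopian calendar a year is leap when year mod 4 = 3, so it is a leap year.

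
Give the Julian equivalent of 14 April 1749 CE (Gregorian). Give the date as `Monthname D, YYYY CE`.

April 3, 1749 CE

The Julian–Gregorian offset here is 11 days (Julian trailing).
14 April 1749 Gregorian − 11 days → 3 April 1749 Julian.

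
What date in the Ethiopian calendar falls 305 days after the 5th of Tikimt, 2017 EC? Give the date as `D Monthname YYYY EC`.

The starting date is JDN 2460599; 2460599 + 305 = 2460904.
JDN 2460904 corresponds to 10 Nehase 2017 EC.

10 Nehase 2017 EC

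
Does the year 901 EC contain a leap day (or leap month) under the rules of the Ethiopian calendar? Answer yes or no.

901 mod 4 = 1; in the Ethiopian calendar a year is leap when year mod 4 = 3, so it is a common year.

no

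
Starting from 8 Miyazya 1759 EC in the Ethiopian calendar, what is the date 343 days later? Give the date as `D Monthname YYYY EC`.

15 Megabit 1760 EC

The starting date is JDN 2366547; 2366547 + 343 = 2366890.
JDN 2366890 corresponds to 15 Megabit 1760 EC.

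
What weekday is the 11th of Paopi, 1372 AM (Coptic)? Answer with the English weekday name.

Equivalently 19 October 1655 Gregorian, JDN 2325828.
2325828 ≡ 1 (mod 7); counting from Monday = 0 gives Tuesday.

Tuesday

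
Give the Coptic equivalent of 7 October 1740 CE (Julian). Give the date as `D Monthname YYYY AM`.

The source date corresponds to 18 October 1740 in the Gregorian calendar (JDN 2356873).
That day falls on 10 Paopi 1457 AM in the Coptic calendar.

10 Paopi 1457 AM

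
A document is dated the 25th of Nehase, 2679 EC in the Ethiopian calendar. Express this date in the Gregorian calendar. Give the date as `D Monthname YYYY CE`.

Both dates share Julian Day Number 2702714; in the Gregorian calendar that is 5 September 2687 CE.

5 September 2687 CE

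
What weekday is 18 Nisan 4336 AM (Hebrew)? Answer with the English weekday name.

Equivalently 5 April 576 Gregorian, JDN 1931535.
1931535 ≡ 4 (mod 7); counting from Monday = 0 gives Friday.

Friday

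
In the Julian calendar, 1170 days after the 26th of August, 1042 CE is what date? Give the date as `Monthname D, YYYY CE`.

The starting date is JDN 2101886; 2101886 + 1170 = 2103056.
JDN 2103056 corresponds to November 8, 1045 CE.

November 8, 1045 CE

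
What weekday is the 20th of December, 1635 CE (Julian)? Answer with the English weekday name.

In the Gregorian calendar this is 30 December 1635 (JDN 2318595).
JDN 2318595 mod 7 = 6, and JDN 0 was a Monday, so this is a Sunday.

Sunday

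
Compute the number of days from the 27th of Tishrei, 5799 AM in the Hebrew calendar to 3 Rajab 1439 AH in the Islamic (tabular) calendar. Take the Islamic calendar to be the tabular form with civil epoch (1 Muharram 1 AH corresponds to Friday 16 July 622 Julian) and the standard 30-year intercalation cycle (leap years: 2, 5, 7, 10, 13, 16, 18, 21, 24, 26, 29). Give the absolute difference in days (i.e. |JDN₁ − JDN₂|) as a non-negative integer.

First date → JDN 2465723; second date → JDN 2458198.
The interval is |2465723 − 2458198| = 7525 days.

7525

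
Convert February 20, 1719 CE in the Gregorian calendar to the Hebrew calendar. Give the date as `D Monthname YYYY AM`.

1 Adar 5479 AM

Julian Day Number of the source date = 2348962.
Converting JDN 2348962 to the Hebrew calendar gives 1 Adar 5479 AM.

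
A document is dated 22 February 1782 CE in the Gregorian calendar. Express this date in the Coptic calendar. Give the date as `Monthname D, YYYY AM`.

Meshir 17, 1498 AM

Both dates share Julian Day Number 2371975; in the Coptic calendar that is 17 Meshir 1498 AM.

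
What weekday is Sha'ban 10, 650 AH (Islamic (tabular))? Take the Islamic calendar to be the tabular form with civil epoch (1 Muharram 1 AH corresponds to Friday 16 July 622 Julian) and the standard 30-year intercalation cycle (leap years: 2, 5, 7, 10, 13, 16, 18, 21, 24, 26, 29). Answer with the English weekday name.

Wednesday

This is JDN 2178640 (23 October 1252 Gregorian).
2178640 ≡ 2 (mod 7); counting from Monday = 0 gives Wednesday.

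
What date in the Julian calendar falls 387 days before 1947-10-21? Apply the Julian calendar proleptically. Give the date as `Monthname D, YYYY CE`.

The starting date is JDN 2432493; 2432493 − 387 = 2432106.
JDN 2432106 corresponds to September 29, 1946 CE.

September 29, 1946 CE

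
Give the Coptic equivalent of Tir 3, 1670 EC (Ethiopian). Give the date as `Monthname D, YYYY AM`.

The source date corresponds to 8 January 1678 in the Gregorian calendar (JDN 2333945).
That day falls on 3 Tobi 1394 AM in the Coptic calendar.

Tobi 3, 1394 AM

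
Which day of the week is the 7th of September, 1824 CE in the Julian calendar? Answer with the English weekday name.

This is JDN 2387524 (19 September 1824 Gregorian).
JDN 2387524 mod 7 = 6, and JDN 0 was a Monday, so this is a Sunday.

Sunday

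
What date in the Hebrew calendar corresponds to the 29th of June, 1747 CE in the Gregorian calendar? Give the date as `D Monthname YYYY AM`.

Both dates share Julian Day Number 2359318; in the Hebrew calendar that is 21 Tammuz 5507 AM.

21 Tammuz 5507 AM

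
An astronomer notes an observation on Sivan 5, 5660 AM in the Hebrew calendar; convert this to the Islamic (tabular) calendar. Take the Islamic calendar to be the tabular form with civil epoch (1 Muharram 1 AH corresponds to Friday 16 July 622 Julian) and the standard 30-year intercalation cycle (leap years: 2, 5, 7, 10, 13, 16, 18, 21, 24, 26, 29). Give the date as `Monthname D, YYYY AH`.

Safar 3, 1318 AH

Julian Day Number of the source date = 2415173.
Converting JDN 2415173 to the tabular Islamic calendar gives 3 Safar 1318 AH.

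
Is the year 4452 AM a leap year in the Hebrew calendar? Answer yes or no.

yes

Hebrew year 4452 is year 6 of its 19-year Metonic cycle; leap years are at positions 3, 6, 8, 11, 14, 17, 19, so it is a leap year (13 months).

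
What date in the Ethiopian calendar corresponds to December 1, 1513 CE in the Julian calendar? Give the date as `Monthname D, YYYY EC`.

The source date corresponds to 11 December 1513 in the proleptic Gregorian calendar (JDN 2274016).
That day falls on 5 Tahsas 1506 EC in the Ethiopian calendar.

Tahsas 5, 1506 EC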